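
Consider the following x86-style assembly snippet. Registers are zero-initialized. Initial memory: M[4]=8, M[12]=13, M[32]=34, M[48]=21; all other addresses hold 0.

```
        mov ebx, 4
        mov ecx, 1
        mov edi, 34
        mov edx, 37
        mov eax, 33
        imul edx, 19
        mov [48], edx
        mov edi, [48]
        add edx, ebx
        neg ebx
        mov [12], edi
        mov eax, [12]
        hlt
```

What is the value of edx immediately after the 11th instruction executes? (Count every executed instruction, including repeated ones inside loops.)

707

mov ebx, 4 → ebx=4
mov ecx, 1 → ecx=1
mov edi, 34 → edi=34
mov edx, 37 → edx=37
mov eax, 33 → eax=33
imul edx, 19 → edx=37*19=703
mov [48], edx → M[48]=703
mov edi, [48] → edi=M[48]=703
add edx, ebx → edx=703+4=707
neg ebx → ebx=-(4)=-4
mov [12], edi → M[12]=703
After step 11: edx = 707.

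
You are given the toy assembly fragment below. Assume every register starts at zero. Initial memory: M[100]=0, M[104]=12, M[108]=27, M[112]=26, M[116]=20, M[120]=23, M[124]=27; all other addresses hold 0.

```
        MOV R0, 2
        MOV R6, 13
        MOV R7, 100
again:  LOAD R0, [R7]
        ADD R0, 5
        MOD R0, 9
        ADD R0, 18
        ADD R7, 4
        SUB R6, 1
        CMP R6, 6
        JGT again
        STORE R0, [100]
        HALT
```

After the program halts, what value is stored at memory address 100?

R0=2
R6=13
R7=100
R0=M[100]=0
R0=0+5=5
R0=5%9=5
R0=5+18=23
R7=100+4=104
R6=13-1=12
CMP R6, 6  (cmp 12,6)
JGT again: taken
R0=M[104]=12
R0=12+5=17
R0=17%9=8
R0=8+18=26
R7=104+4=108
R6=12-1=11
CMP R6, 6  (cmp 11,6)
JGT again: taken
R0=M[108]=27
R0=27+5=32
R0=32%9=5
R0=5+18=23
R7=108+4=112
R6=11-1=10
CMP R6, 6  (cmp 10,6)
JGT again: taken
R0=M[112]=26
R0=26+5=31
R0=31%9=4
R0=4+18=22
R7=112+4=116
R6=10-1=9
CMP R6, 6  (cmp 9,6)
JGT again: taken
R0=M[116]=20
R0=20+5=25
R0=25%9=7
R0=7+18=25
R7=116+4=120
R6=9-1=8
CMP R6, 6  (cmp 8,6)
JGT again: taken
R0=M[120]=23
R0=23+5=28
R0=28%9=1
R0=1+18=19
R7=120+4=124
R6=8-1=7
CMP R6, 6  (cmp 7,6)
JGT again: taken
R0=M[124]=27
R0=27+5=32
R0=32%9=5
R0=5+18=23
R7=124+4=128
R6=7-1=6
CMP R6, 6  (cmp 6,6)
JGT again: not taken
STORE R0, [100] → M[100]=23
halt.

23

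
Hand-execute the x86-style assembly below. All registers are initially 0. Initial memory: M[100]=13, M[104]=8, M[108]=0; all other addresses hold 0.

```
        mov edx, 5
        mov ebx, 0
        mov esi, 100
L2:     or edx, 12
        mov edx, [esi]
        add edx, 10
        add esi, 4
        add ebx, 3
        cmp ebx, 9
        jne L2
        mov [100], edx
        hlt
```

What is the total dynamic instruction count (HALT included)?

edx=5
ebx=0
esi=100
edx=5|12=13
edx=M[100]=13
edx=13+10=23
esi=100+4=104
ebx=0+3=3
cmp ebx, 9  (cmp 3,9)
jne L2: taken
edx=23|12=31
edx=M[104]=8
edx=8+10=18
esi=104+4=108
ebx=3+3=6
cmp ebx, 9  (cmp 6,9)
jne L2: taken
edx=18|12=30
edx=M[108]=0
edx=0+10=10
esi=108+4=112
ebx=6+3=9
cmp ebx, 9  (cmp 9,9)
jne L2: not taken
mov [100], edx → M[100]=10
halt.
Total executed instructions: 26.

26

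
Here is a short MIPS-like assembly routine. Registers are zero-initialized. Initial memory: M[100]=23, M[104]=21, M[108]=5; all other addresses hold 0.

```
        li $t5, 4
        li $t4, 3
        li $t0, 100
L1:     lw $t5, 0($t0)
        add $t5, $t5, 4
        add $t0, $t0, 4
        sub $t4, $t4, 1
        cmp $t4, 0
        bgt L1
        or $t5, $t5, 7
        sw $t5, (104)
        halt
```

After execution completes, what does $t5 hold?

after li $t5, 4: $t5=4
after li $t4, 3: $t4=3
after li $t0, 100: $t0=100
after lw $t5, 0($t0): $t5=M[100]=23
after add $t5, $t5, 4: $t5=23+4=27
after add $t0, $t0, 4: $t0=100+4=104
after sub $t4, $t4, 1: $t4=3-1=2
cmp $t4, 0  (cmp 2,0)
bgt L1: taken
after lw $t5, 0($t0): $t5=M[104]=21
after add $t5, $t5, 4: $t5=21+4=25
after add $t0, $t0, 4: $t0=104+4=108
after sub $t4, $t4, 1: $t4=2-1=1
cmp $t4, 0  (cmp 1,0)
bgt L1: taken
after lw $t5, 0($t0): $t5=M[108]=5
after add $t5, $t5, 4: $t5=5+4=9
after add $t0, $t0, 4: $t0=108+4=112
after sub $t4, $t4, 1: $t4=1-1=0
cmp $t4, 0  (cmp 0,0)
bgt L1: not taken
after or $t5, $t5, 7: $t5=9|7=15
sw $t5, (104) → M[104]=15
halt.

15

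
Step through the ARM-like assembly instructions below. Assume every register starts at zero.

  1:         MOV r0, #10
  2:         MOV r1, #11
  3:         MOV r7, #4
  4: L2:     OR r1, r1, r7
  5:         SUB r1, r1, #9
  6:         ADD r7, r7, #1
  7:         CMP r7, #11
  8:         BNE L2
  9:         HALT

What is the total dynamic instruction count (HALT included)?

39

after MOV r0, #10: r0=10
after MOV r1, #11: r1=11
after MOV r7, #4: r7=4
after OR r1, r1, r7: r1=11|4=15
after SUB r1, r1, #9: r1=15-9=6
after ADD r7, r7, #1: r7=4+1=5
CMP r7, #11  (cmp 5,11)
BNE L2: taken
after OR r1, r1, r7: r1=6|5=7
after SUB r1, r1, #9: r1=7-9=-2
after ADD r7, r7, #1: r7=5+1=6
CMP r7, #11  (cmp 6,11)
BNE L2: taken
after OR r1, r1, r7: r1=(-2)|6=-2
after SUB r1, r1, #9: r1=(-2)-9=-11
after ADD r7, r7, #1: r7=6+1=7
CMP r7, #11  (cmp 7,11)
BNE L2: taken
after OR r1, r1, r7: r1=(-11)|7=-9
after SUB r1, r1, #9: r1=(-9)-9=-18
after ADD r7, r7, #1: r7=7+1=8
CMP r7, #11  (cmp 8,11)
BNE L2: taken
after OR r1, r1, r7: r1=(-18)|8=-18
after SUB r1, r1, #9: r1=(-18)-9=-27
after ADD r7, r7, #1: r7=8+1=9
CMP r7, #11  (cmp 9,11)
BNE L2: taken
after OR r1, r1, r7: r1=(-27)|9=-19
after SUB r1, r1, #9: r1=(-19)-9=-28
after ADD r7, r7, #1: r7=9+1=10
CMP r7, #11  (cmp 10,11)
BNE L2: taken
after OR r1, r1, r7: r1=(-28)|10=-18
after SUB r1, r1, #9: r1=(-18)-9=-27
after ADD r7, r7, #1: r7=10+1=11
CMP r7, #11  (cmp 11,11)
BNE L2: not taken
halt.
Total executed instructions: 39.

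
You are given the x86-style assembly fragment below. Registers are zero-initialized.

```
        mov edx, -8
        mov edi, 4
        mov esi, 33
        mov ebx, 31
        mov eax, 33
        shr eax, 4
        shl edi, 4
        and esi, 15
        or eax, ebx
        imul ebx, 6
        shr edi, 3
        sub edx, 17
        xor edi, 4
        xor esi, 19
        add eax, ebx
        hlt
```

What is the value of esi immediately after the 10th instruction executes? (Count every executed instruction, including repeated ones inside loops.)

edx=-8
edi=4
esi=33
ebx=31
eax=33
eax=33>>4=2
edi=4<<4=64
esi=33&15=1
eax=2|31=31
ebx=31*6=186
After step 10: esi = 1.

1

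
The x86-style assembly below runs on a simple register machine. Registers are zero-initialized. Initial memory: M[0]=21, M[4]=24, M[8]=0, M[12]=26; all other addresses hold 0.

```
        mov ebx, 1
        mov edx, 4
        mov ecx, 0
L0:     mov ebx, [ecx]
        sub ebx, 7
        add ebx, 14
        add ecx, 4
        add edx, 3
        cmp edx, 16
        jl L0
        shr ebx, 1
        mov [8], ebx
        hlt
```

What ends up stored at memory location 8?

ebx=1
edx=4
ecx=0
ebx=M[0]=21
ebx=21-7=14
ebx=14+14=28
ecx=0+4=4
edx=4+3=7
cmp edx, 16  (cmp 7,16)
jl L0: taken
ebx=M[4]=24
ebx=24-7=17
ebx=17+14=31
ecx=4+4=8
edx=7+3=10
cmp edx, 16  (cmp 10,16)
jl L0: taken
ebx=M[8]=0
ebx=0-7=-7
ebx=(-7)+14=7
ecx=8+4=12
edx=10+3=13
cmp edx, 16  (cmp 13,16)
jl L0: taken
ebx=M[12]=26
ebx=26-7=19
ebx=19+14=33
ecx=12+4=16
edx=13+3=16
cmp edx, 16  (cmp 16,16)
jl L0: not taken
ebx=33>>1=16
mov [8], ebx → M[8]=16
halt.

16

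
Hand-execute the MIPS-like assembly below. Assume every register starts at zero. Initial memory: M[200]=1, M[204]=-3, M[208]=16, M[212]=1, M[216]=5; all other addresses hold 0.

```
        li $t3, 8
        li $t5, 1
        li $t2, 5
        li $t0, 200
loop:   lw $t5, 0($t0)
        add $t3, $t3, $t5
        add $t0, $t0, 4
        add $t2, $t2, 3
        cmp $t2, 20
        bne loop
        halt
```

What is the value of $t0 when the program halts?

220

$t3=8
$t5=1
$t2=5
$t0=200
$t5=M[200]=1
$t3=8+1=9
$t0=200+4=204
$t2=5+3=8
cmp $t2, 20  (cmp 8,20)
bne loop: taken
$t5=M[204]=-3
$t3=9+(-3)=6
$t0=204+4=208
$t2=8+3=11
cmp $t2, 20  (cmp 11,20)
bne loop: taken
$t5=M[208]=16
$t3=6+16=22
$t0=208+4=212
$t2=11+3=14
cmp $t2, 20  (cmp 14,20)
bne loop: taken
$t5=M[212]=1
$t3=22+1=23
$t0=212+4=216
$t2=14+3=17
cmp $t2, 20  (cmp 17,20)
bne loop: taken
$t5=M[216]=5
$t3=23+5=28
$t0=216+4=220
$t2=17+3=20
cmp $t2, 20  (cmp 20,20)
bne loop: not taken
halt.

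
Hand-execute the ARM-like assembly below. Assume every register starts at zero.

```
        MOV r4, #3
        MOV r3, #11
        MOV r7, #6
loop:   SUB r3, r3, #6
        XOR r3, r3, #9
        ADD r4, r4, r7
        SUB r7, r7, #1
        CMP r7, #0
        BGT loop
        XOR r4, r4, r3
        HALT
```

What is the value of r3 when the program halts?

-41

after MOV r4, #3: r4=3
after MOV r3, #11: r3=11
after MOV r7, #6: r7=6
after SUB r3, r3, #6: r3=11-6=5
after XOR r3, r3, #9: r3=5^9=12
after ADD r4, r4, r7: r4=3+6=9
after SUB r7, r7, #1: r7=6-1=5
CMP r7, #0  (cmp 5,0)
BGT loop: taken
after SUB r3, r3, #6: r3=12-6=6
after XOR r3, r3, #9: r3=6^9=15
after ADD r4, r4, r7: r4=9+5=14
after SUB r7, r7, #1: r7=5-1=4
CMP r7, #0  (cmp 4,0)
BGT loop: taken
after SUB r3, r3, #6: r3=15-6=9
after XOR r3, r3, #9: r3=9^9=0
after ADD r4, r4, r7: r4=14+4=18
after SUB r7, r7, #1: r7=4-1=3
CMP r7, #0  (cmp 3,0)
BGT loop: taken
after SUB r3, r3, #6: r3=0-6=-6
after XOR r3, r3, #9: r3=(-6)^9=-13
after ADD r4, r4, r7: r4=18+3=21
after SUB r7, r7, #1: r7=3-1=2
CMP r7, #0  (cmp 2,0)
BGT loop: taken
after SUB r3, r3, #6: r3=(-13)-6=-19
after XOR r3, r3, #9: r3=(-19)^9=-28
after ADD r4, r4, r7: r4=21+2=23
after SUB r7, r7, #1: r7=2-1=1
CMP r7, #0  (cmp 1,0)
BGT loop: taken
after SUB r3, r3, #6: r3=(-28)-6=-34
after XOR r3, r3, #9: r3=(-34)^9=-41
after ADD r4, r4, r7: r4=23+1=24
after SUB r7, r7, #1: r7=1-1=0
CMP r7, #0  (cmp 0,0)
BGT loop: not taken
after XOR r4, r4, r3: r4=24^(-41)=-49
halt.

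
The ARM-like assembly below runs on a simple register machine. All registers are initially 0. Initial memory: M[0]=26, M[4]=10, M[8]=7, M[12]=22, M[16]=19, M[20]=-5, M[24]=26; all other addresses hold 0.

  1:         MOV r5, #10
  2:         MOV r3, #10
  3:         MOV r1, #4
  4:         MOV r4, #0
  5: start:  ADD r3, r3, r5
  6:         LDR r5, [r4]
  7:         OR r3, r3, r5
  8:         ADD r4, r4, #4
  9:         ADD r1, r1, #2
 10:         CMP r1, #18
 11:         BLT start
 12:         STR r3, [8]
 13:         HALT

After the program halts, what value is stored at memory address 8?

-2

after MOV r5, #10: r5=10
after MOV r3, #10: r3=10
after MOV r1, #4: r1=4
after MOV r4, #0: r4=0
after ADD r3, r3, r5: r3=10+10=20
after LDR r5, [r4]: r5=M[0]=26
after OR r3, r3, r5: r3=20|26=30
after ADD r4, r4, #4: r4=0+4=4
after ADD r1, r1, #2: r1=4+2=6
CMP r1, #18  (cmp 6,18)
BLT start: taken
after ADD r3, r3, r5: r3=30+26=56
after LDR r5, [r4]: r5=M[4]=10
after OR r3, r3, r5: r3=56|10=58
after ADD r4, r4, #4: r4=4+4=8
after ADD r1, r1, #2: r1=6+2=8
CMP r1, #18  (cmp 8,18)
BLT start: taken
after ADD r3, r3, r5: r3=58+10=68
after LDR r5, [r4]: r5=M[8]=7
after OR r3, r3, r5: r3=68|7=71
after ADD r4, r4, #4: r4=8+4=12
after ADD r1, r1, #2: r1=8+2=10
CMP r1, #18  (cmp 10,18)
BLT start: taken
after ADD r3, r3, r5: r3=71+7=78
after LDR r5, [r4]: r5=M[12]=22
after OR r3, r3, r5: r3=78|22=94
after ADD r4, r4, #4: r4=12+4=16
after ADD r1, r1, #2: r1=10+2=12
CMP r1, #18  (cmp 12,18)
BLT start: taken
after ADD r3, r3, r5: r3=94+22=116
after LDR r5, [r4]: r5=M[16]=19
after OR r3, r3, r5: r3=116|19=119
after ADD r4, r4, #4: r4=16+4=20
after ADD r1, r1, #2: r1=12+2=14
CMP r1, #18  (cmp 14,18)
BLT start: taken
after ADD r3, r3, r5: r3=119+19=138
after LDR r5, [r4]: r5=M[20]=-5
after OR r3, r3, r5: r3=138|(-5)=-5
after ADD r4, r4, #4: r4=20+4=24
after ADD r1, r1, #2: r1=14+2=16
CMP r1, #18  (cmp 16,18)
BLT start: taken
after ADD r3, r3, r5: r3=(-5)+(-5)=-10
after LDR r5, [r4]: r5=M[24]=26
after OR r3, r3, r5: r3=(-10)|26=-2
after ADD r4, r4, #4: r4=24+4=28
after ADD r1, r1, #2: r1=16+2=18
CMP r1, #18  (cmp 18,18)
BLT start: not taken
STR r3, [8] → M[8]=-2
halt.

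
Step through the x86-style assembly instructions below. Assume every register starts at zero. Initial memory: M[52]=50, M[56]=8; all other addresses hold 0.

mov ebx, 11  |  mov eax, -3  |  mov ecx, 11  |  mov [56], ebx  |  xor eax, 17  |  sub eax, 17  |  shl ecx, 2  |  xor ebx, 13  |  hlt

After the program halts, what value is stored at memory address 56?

ebx=11
eax=-3
ecx=11
mov [56], ebx → M[56]=11
eax=(-3)^17=-20
eax=(-20)-17=-37
ecx=11<<2=44
ebx=11^13=6
halt.

11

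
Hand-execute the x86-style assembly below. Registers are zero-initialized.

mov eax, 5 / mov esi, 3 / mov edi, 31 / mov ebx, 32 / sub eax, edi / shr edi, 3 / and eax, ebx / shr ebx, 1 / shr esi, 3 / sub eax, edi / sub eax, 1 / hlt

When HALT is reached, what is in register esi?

0

mov eax, 5 → eax=5
mov esi, 3 → esi=3
mov edi, 31 → edi=31
mov ebx, 32 → ebx=32
sub eax, edi → eax=5-31=-26
shr edi, 3 → edi=31>>3=3
and eax, ebx → eax=(-26)&32=32
shr ebx, 1 → ebx=32>>1=16
shr esi, 3 → esi=3>>3=0
sub eax, edi → eax=32-3=29
sub eax, 1 → eax=29-1=28
halt.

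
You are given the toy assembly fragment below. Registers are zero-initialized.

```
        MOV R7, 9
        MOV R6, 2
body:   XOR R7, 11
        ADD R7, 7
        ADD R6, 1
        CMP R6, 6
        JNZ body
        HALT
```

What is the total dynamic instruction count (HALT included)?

after MOV R7, 9: R7=9
after MOV R6, 2: R6=2
after XOR R7, 11: R7=9^11=2
after ADD R7, 7: R7=2+7=9
after ADD R6, 1: R6=2+1=3
CMP R6, 6  (cmp 3,6)
JNZ body: taken
after XOR R7, 11: R7=9^11=2
after ADD R7, 7: R7=2+7=9
after ADD R6, 1: R6=3+1=4
CMP R6, 6  (cmp 4,6)
JNZ body: taken
after XOR R7, 11: R7=9^11=2
after ADD R7, 7: R7=2+7=9
after ADD R6, 1: R6=4+1=5
CMP R6, 6  (cmp 5,6)
JNZ body: taken
after XOR R7, 11: R7=9^11=2
after ADD R7, 7: R7=2+7=9
after ADD R6, 1: R6=5+1=6
CMP R6, 6  (cmp 6,6)
JNZ body: not taken
halt.
Total executed instructions: 23.

23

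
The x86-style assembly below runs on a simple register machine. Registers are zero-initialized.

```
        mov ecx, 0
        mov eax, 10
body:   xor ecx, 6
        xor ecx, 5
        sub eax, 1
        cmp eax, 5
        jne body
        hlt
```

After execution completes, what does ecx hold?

3

ecx=0
eax=10
ecx=0^6=6
ecx=6^5=3
eax=10-1=9
cmp eax, 5  (cmp 9,5)
jne body: taken
ecx=3^6=5
ecx=5^5=0
eax=9-1=8
cmp eax, 5  (cmp 8,5)
jne body: taken
ecx=0^6=6
ecx=6^5=3
eax=8-1=7
cmp eax, 5  (cmp 7,5)
jne body: taken
ecx=3^6=5
ecx=5^5=0
eax=7-1=6
cmp eax, 5  (cmp 6,5)
jne body: taken
ecx=0^6=6
ecx=6^5=3
eax=6-1=5
cmp eax, 5  (cmp 5,5)
jne body: not taken
halt.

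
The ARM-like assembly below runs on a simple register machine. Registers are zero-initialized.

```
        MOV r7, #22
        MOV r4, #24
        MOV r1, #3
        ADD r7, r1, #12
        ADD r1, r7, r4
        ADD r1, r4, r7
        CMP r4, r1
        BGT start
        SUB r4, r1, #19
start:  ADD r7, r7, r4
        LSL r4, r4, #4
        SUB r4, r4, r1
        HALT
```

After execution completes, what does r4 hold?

after MOV r7, #22: r7=22
after MOV r4, #24: r4=24
after MOV r1, #3: r1=3
after ADD r7, r1, #12: r7=3+12=15
after ADD r1, r7, r4: r1=15+24=39
after ADD r1, r4, r7: r1=24+15=39
CMP r4, r1  (cmp 24,39)
BGT start: not taken
after SUB r4, r1, #19: r4=39-19=20
after ADD r7, r7, r4: r7=15+20=35
after LSL r4, r4, #4: r4=20<<4=320
after SUB r4, r4, r1: r4=320-39=281
halt.

281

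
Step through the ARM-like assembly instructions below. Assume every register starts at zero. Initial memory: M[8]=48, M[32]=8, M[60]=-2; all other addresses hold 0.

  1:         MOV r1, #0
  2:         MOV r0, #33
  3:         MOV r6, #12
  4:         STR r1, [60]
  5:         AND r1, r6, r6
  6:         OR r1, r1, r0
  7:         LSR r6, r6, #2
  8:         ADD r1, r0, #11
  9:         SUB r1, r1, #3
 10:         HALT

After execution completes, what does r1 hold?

41

after MOV r1, #0: r1=0
after MOV r0, #33: r0=33
after MOV r6, #12: r6=12
STR r1, [60] → M[60]=0
after AND r1, r6, r6: r1=12&12=12
after OR r1, r1, r0: r1=12|33=45
after LSR r6, r6, #2: r6=12>>2=3
after ADD r1, r0, #11: r1=33+11=44
after SUB r1, r1, #3: r1=44-3=41
halt.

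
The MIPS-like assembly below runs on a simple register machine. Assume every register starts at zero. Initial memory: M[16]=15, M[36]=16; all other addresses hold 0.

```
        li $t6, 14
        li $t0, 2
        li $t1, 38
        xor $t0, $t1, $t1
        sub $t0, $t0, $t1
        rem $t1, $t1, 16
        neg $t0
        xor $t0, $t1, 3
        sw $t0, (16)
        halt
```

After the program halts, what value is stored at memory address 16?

$t6=14
$t0=2
$t1=38
$t0=38^38=0
$t0=0-38=-38
$t1=38%16=6
$t0=-(-38)=38
$t0=6^3=5
sw $t0, (16) → M[16]=5
halt.

5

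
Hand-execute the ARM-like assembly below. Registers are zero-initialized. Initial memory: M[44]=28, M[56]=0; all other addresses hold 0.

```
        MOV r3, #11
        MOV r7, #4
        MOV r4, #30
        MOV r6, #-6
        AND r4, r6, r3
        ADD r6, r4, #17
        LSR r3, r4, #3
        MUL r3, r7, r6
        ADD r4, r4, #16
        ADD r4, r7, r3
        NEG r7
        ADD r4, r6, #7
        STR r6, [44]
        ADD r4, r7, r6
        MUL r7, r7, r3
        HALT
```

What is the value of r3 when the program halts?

MOV r3, #11 → r3=11
MOV r7, #4 → r7=4
MOV r4, #30 → r4=30
MOV r6, #-6 → r6=-6
AND r4, r6, r3 → r4=(-6)&11=10
ADD r6, r4, #17 → r6=10+17=27
LSR r3, r4, #3 → r3=10>>3=1
MUL r3, r7, r6 → r3=4*27=108
ADD r4, r4, #16 → r4=10+16=26
ADD r4, r7, r3 → r4=4+108=112
NEG r7 → r7=-(4)=-4
ADD r4, r6, #7 → r4=27+7=34
STR r6, [44] → M[44]=27
ADD r4, r7, r6 → r4=(-4)+27=23
MUL r7, r7, r3 → r7=(-4)*108=-432
halt.

108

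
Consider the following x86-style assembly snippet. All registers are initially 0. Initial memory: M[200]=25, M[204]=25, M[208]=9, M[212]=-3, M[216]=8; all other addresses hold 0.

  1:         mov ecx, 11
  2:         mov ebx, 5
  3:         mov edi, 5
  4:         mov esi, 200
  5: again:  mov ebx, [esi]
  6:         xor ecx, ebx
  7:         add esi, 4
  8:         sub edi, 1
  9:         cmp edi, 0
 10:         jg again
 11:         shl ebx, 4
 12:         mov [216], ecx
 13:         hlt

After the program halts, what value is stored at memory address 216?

mov ecx, 11 → ecx=11
mov ebx, 5 → ebx=5
mov edi, 5 → edi=5
mov esi, 200 → esi=200
mov ebx, [esi] → ebx=M[200]=25
xor ecx, ebx → ecx=11^25=18
add esi, 4 → esi=200+4=204
sub edi, 1 → edi=5-1=4
cmp edi, 0  (cmp 4,0)
jg again: taken
mov ebx, [esi] → ebx=M[204]=25
xor ecx, ebx → ecx=18^25=11
add esi, 4 → esi=204+4=208
sub edi, 1 → edi=4-1=3
cmp edi, 0  (cmp 3,0)
jg again: taken
mov ebx, [esi] → ebx=M[208]=9
xor ecx, ebx → ecx=11^9=2
add esi, 4 → esi=208+4=212
sub edi, 1 → edi=3-1=2
cmp edi, 0  (cmp 2,0)
jg again: taken
mov ebx, [esi] → ebx=M[212]=-3
xor ecx, ebx → ecx=2^(-3)=-1
add esi, 4 → esi=212+4=216
sub edi, 1 → edi=2-1=1
cmp edi, 0  (cmp 1,0)
jg again: taken
mov ebx, [esi] → ebx=M[216]=8
xor ecx, ebx → ecx=(-1)^8=-9
add esi, 4 → esi=216+4=220
sub edi, 1 → edi=1-1=0
cmp edi, 0  (cmp 0,0)
jg again: not taken
shl ebx, 4 → ebx=8<<4=128
mov [216], ecx → M[216]=-9
halt.

-9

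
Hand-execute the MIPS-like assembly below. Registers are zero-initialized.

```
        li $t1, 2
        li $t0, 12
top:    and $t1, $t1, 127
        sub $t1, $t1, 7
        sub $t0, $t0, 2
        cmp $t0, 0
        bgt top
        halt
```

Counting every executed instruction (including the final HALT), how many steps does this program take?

li $t1, 2 → $t1=2
li $t0, 12 → $t0=12
and $t1, $t1, 127 → $t1=2&127=2
sub $t1, $t1, 7 → $t1=2-7=-5
sub $t0, $t0, 2 → $t0=12-2=10
cmp $t0, 0  (cmp 10,0)
bgt top: taken
and $t1, $t1, 127 → $t1=(-5)&127=123
sub $t1, $t1, 7 → $t1=123-7=116
sub $t0, $t0, 2 → $t0=10-2=8
cmp $t0, 0  (cmp 8,0)
bgt top: taken
and $t1, $t1, 127 → $t1=116&127=116
sub $t1, $t1, 7 → $t1=116-7=109
sub $t0, $t0, 2 → $t0=8-2=6
cmp $t0, 0  (cmp 6,0)
bgt top: taken
and $t1, $t1, 127 → $t1=109&127=109
sub $t1, $t1, 7 → $t1=109-7=102
sub $t0, $t0, 2 → $t0=6-2=4
cmp $t0, 0  (cmp 4,0)
bgt top: taken
and $t1, $t1, 127 → $t1=102&127=102
sub $t1, $t1, 7 → $t1=102-7=95
sub $t0, $t0, 2 → $t0=4-2=2
cmp $t0, 0  (cmp 2,0)
bgt top: taken
and $t1, $t1, 127 → $t1=95&127=95
sub $t1, $t1, 7 → $t1=95-7=88
sub $t0, $t0, 2 → $t0=2-2=0
cmp $t0, 0  (cmp 0,0)
bgt top: not taken
halt.
Total executed instructions: 33.

33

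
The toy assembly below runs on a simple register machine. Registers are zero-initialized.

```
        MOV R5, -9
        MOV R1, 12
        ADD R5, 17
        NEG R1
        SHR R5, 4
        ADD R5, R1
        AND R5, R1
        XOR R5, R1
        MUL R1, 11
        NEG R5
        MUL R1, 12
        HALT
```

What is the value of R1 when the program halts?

-1584

MOV R5, -9 → R5=-9
MOV R1, 12 → R1=12
ADD R5, 17 → R5=(-9)+17=8
NEG R1 → R1=-(12)=-12
SHR R5, 4 → R5=8>>4=0
ADD R5, R1 → R5=0+(-12)=-12
AND R5, R1 → R5=(-12)&(-12)=-12
XOR R5, R1 → R5=(-12)^(-12)=0
MUL R1, 11 → R1=(-12)*11=-132
NEG R5 → R5=-(0)=0
MUL R1, 12 → R1=(-132)*12=-1584
halt.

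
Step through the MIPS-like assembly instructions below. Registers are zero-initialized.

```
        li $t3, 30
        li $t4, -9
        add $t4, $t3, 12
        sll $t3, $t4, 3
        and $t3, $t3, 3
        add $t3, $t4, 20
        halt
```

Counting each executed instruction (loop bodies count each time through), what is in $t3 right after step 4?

$t3=30
$t4=-9
$t4=30+12=42
$t3=42<<3=336
After step 4: $t3 = 336.

336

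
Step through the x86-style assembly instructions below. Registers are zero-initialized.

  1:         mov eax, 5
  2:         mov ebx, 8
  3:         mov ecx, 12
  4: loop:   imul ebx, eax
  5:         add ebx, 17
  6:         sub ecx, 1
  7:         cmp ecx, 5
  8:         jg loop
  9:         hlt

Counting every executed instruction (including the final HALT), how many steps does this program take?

39

after mov eax, 5: eax=5
after mov ebx, 8: ebx=8
after mov ecx, 12: ecx=12
after imul ebx, eax: ebx=8*5=40
after add ebx, 17: ebx=40+17=57
after sub ecx, 1: ecx=12-1=11
cmp ecx, 5  (cmp 11,5)
jg loop: taken
after imul ebx, eax: ebx=57*5=285
after add ebx, 17: ebx=285+17=302
after sub ecx, 1: ecx=11-1=10
cmp ecx, 5  (cmp 10,5)
jg loop: taken
after imul ebx, eax: ebx=302*5=1510
after add ebx, 17: ebx=1510+17=1527
after sub ecx, 1: ecx=10-1=9
cmp ecx, 5  (cmp 9,5)
jg loop: taken
after imul ebx, eax: ebx=1527*5=7635
after add ebx, 17: ebx=7635+17=7652
after sub ecx, 1: ecx=9-1=8
cmp ecx, 5  (cmp 8,5)
jg loop: taken
after imul ebx, eax: ebx=7652*5=38260
after add ebx, 17: ebx=38260+17=38277
after sub ecx, 1: ecx=8-1=7
cmp ecx, 5  (cmp 7,5)
jg loop: taken
after imul ebx, eax: ebx=38277*5=191385
after add ebx, 17: ebx=191385+17=191402
after sub ecx, 1: ecx=7-1=6
cmp ecx, 5  (cmp 6,5)
jg loop: taken
after imul ebx, eax: ebx=191402*5=957010
after add ebx, 17: ebx=957010+17=957027
after sub ecx, 1: ecx=6-1=5
cmp ecx, 5  (cmp 5,5)
jg loop: not taken
halt.
Total executed instructions: 39.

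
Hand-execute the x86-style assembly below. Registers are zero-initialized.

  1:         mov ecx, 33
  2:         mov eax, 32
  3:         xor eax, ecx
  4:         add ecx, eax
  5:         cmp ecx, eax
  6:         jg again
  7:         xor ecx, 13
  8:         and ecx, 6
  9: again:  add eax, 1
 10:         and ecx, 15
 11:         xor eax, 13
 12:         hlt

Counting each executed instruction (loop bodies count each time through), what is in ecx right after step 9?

mov ecx, 33 → ecx=33
mov eax, 32 → eax=32
xor eax, ecx → eax=32^33=1
add ecx, eax → ecx=33+1=34
cmp ecx, eax  (cmp 34,1)
jg again: taken
add eax, 1 → eax=1+1=2
and ecx, 15 → ecx=34&15=2
xor eax, 13 → eax=2^13=15
After step 9: ecx = 2.

2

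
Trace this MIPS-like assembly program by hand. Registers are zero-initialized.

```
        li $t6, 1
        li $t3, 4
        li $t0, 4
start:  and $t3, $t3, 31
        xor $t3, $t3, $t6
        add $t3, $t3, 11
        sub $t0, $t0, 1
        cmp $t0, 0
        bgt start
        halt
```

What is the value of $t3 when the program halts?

li $t6, 1 → $t6=1
li $t3, 4 → $t3=4
li $t0, 4 → $t0=4
and $t3, $t3, 31 → $t3=4&31=4
xor $t3, $t3, $t6 → $t3=4^1=5
add $t3, $t3, 11 → $t3=5+11=16
sub $t0, $t0, 1 → $t0=4-1=3
cmp $t0, 0  (cmp 3,0)
bgt start: taken
and $t3, $t3, 31 → $t3=16&31=16
xor $t3, $t3, $t6 → $t3=16^1=17
add $t3, $t3, 11 → $t3=17+11=28
sub $t0, $t0, 1 → $t0=3-1=2
cmp $t0, 0  (cmp 2,0)
bgt start: taken
and $t3, $t3, 31 → $t3=28&31=28
xor $t3, $t3, $t6 → $t3=28^1=29
add $t3, $t3, 11 → $t3=29+11=40
sub $t0, $t0, 1 → $t0=2-1=1
cmp $t0, 0  (cmp 1,0)
bgt start: taken
and $t3, $t3, 31 → $t3=40&31=8
xor $t3, $t3, $t6 → $t3=8^1=9
add $t3, $t3, 11 → $t3=9+11=20
sub $t0, $t0, 1 → $t0=1-1=0
cmp $t0, 0  (cmp 0,0)
bgt start: not taken
halt.

20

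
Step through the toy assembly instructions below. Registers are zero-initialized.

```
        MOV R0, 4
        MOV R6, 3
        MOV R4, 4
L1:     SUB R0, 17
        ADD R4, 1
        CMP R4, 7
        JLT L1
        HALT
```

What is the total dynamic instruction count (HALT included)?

after MOV R0, 4: R0=4
after MOV R6, 3: R6=3
after MOV R4, 4: R4=4
after SUB R0, 17: R0=4-17=-13
after ADD R4, 1: R4=4+1=5
CMP R4, 7  (cmp 5,7)
JLT L1: taken
after SUB R0, 17: R0=(-13)-17=-30
after ADD R4, 1: R4=5+1=6
CMP R4, 7  (cmp 6,7)
JLT L1: taken
after SUB R0, 17: R0=(-30)-17=-47
after ADD R4, 1: R4=6+1=7
CMP R4, 7  (cmp 7,7)
JLT L1: not taken
halt.
Total executed instructions: 16.

16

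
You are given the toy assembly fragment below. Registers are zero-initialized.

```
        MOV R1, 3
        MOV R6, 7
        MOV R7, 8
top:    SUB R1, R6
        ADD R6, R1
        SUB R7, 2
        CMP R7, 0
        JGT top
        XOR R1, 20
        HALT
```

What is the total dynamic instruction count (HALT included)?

R1=3
R6=7
R7=8
R1=3-7=-4
R6=7+(-4)=3
R7=8-2=6
CMP R7, 0  (cmp 6,0)
JGT top: taken
R1=(-4)-3=-7
R6=3+(-7)=-4
R7=6-2=4
CMP R7, 0  (cmp 4,0)
JGT top: taken
R1=(-7)-(-4)=-3
R6=(-4)+(-3)=-7
R7=4-2=2
CMP R7, 0  (cmp 2,0)
JGT top: taken
R1=(-3)-(-7)=4
R6=(-7)+4=-3
R7=2-2=0
CMP R7, 0  (cmp 0,0)
JGT top: not taken
R1=4^20=16
halt.
Total executed instructions: 25.

25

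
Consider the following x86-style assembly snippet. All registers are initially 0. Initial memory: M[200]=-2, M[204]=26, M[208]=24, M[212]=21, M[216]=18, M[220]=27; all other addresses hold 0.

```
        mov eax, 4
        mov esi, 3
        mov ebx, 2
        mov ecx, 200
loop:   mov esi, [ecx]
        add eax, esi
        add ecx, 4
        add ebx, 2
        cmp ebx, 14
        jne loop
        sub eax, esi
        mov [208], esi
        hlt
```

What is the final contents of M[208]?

mov eax, 4 → eax=4
mov esi, 3 → esi=3
mov ebx, 2 → ebx=2
mov ecx, 200 → ecx=200
mov esi, [ecx] → esi=M[200]=-2
add eax, esi → eax=4+(-2)=2
add ecx, 4 → ecx=200+4=204
add ebx, 2 → ebx=2+2=4
cmp ebx, 14  (cmp 4,14)
jne loop: taken
mov esi, [ecx] → esi=M[204]=26
add eax, esi → eax=2+26=28
add ecx, 4 → ecx=204+4=208
add ebx, 2 → ebx=4+2=6
cmp ebx, 14  (cmp 6,14)
jne loop: taken
mov esi, [ecx] → esi=M[208]=24
add eax, esi → eax=28+24=52
add ecx, 4 → ecx=208+4=212
add ebx, 2 → ebx=6+2=8
cmp ebx, 14  (cmp 8,14)
jne loop: taken
mov esi, [ecx] → esi=M[212]=21
add eax, esi → eax=52+21=73
add ecx, 4 → ecx=212+4=216
add ebx, 2 → ebx=8+2=10
cmp ebx, 14  (cmp 10,14)
jne loop: taken
mov esi, [ecx] → esi=M[216]=18
add eax, esi → eax=73+18=91
add ecx, 4 → ecx=216+4=220
add ebx, 2 → ebx=10+2=12
cmp ebx, 14  (cmp 12,14)
jne loop: taken
mov esi, [ecx] → esi=M[220]=27
add eax, esi → eax=91+27=118
add ecx, 4 → ecx=220+4=224
add ebx, 2 → ebx=12+2=14
cmp ebx, 14  (cmp 14,14)
jne loop: not taken
sub eax, esi → eax=118-27=91
mov [208], esi → M[208]=27
halt.

27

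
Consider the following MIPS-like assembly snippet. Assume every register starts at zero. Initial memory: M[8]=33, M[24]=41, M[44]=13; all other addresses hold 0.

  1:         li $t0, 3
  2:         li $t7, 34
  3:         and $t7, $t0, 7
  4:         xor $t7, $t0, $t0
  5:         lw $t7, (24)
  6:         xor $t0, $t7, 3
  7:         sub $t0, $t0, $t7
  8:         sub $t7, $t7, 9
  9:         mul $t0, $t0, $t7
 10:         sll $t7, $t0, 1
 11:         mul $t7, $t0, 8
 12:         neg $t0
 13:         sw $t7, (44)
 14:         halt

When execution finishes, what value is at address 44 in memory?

256

li $t0, 3 → $t0=3
li $t7, 34 → $t7=34
and $t7, $t0, 7 → $t7=3&7=3
xor $t7, $t0, $t0 → $t7=3^3=0
lw $t7, (24) → $t7=M[24]=41
xor $t0, $t7, 3 → $t0=41^3=42
sub $t0, $t0, $t7 → $t0=42-41=1
sub $t7, $t7, 9 → $t7=41-9=32
mul $t0, $t0, $t7 → $t0=1*32=32
sll $t7, $t0, 1 → $t7=32<<1=64
mul $t7, $t0, 8 → $t7=32*8=256
neg $t0 → $t0=-(32)=-32
sw $t7, (44) → M[44]=256
halt.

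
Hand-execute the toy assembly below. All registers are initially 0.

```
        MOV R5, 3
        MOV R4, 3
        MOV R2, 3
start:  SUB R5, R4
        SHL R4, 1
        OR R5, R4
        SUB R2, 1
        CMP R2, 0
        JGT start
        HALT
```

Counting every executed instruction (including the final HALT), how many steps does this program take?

MOV R5, 3 → R5=3
MOV R4, 3 → R4=3
MOV R2, 3 → R2=3
SUB R5, R4 → R5=3-3=0
SHL R4, 1 → R4=3<<1=6
OR R5, R4 → R5=0|6=6
SUB R2, 1 → R2=3-1=2
CMP R2, 0  (cmp 2,0)
JGT start: taken
SUB R5, R4 → R5=6-6=0
SHL R4, 1 → R4=6<<1=12
OR R5, R4 → R5=0|12=12
SUB R2, 1 → R2=2-1=1
CMP R2, 0  (cmp 1,0)
JGT start: taken
SUB R5, R4 → R5=12-12=0
SHL R4, 1 → R4=12<<1=24
OR R5, R4 → R5=0|24=24
SUB R2, 1 → R2=1-1=0
CMP R2, 0  (cmp 0,0)
JGT start: not taken
halt.
Total executed instructions: 22.

22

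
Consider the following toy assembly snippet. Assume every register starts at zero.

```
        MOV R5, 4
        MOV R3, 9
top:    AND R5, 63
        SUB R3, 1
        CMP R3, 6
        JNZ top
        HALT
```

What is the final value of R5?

R5=4
R3=9
R5=4&63=4
R3=9-1=8
CMP R3, 6  (cmp 8,6)
JNZ top: taken
R5=4&63=4
R3=8-1=7
CMP R3, 6  (cmp 7,6)
JNZ top: taken
R5=4&63=4
R3=7-1=6
CMP R3, 6  (cmp 6,6)
JNZ top: not taken
halt.

4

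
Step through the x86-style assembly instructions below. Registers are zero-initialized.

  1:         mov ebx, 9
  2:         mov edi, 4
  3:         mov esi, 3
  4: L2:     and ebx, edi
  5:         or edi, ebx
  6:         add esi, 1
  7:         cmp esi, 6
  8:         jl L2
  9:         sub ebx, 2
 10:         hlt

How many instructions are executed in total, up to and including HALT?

after mov ebx, 9: ebx=9
after mov edi, 4: edi=4
after mov esi, 3: esi=3
after and ebx, edi: ebx=9&4=0
after or edi, ebx: edi=4|0=4
after add esi, 1: esi=3+1=4
cmp esi, 6  (cmp 4,6)
jl L2: taken
after and ebx, edi: ebx=0&4=0
after or edi, ebx: edi=4|0=4
after add esi, 1: esi=4+1=5
cmp esi, 6  (cmp 5,6)
jl L2: taken
after and ebx, edi: ebx=0&4=0
after or edi, ebx: edi=4|0=4
after add esi, 1: esi=5+1=6
cmp esi, 6  (cmp 6,6)
jl L2: not taken
after sub ebx, 2: ebx=0-2=-2
halt.
Total executed instructions: 20.

20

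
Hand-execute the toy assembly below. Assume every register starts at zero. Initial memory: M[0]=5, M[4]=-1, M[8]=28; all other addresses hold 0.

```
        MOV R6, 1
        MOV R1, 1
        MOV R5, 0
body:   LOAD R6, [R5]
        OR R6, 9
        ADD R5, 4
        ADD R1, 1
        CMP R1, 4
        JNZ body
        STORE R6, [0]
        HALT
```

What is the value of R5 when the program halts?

12

R6=1
R1=1
R5=0
R6=M[0]=5
R6=5|9=13
R5=0+4=4
R1=1+1=2
CMP R1, 4  (cmp 2,4)
JNZ body: taken
R6=M[4]=-1
R6=(-1)|9=-1
R5=4+4=8
R1=2+1=3
CMP R1, 4  (cmp 3,4)
JNZ body: taken
R6=M[8]=28
R6=28|9=29
R5=8+4=12
R1=3+1=4
CMP R1, 4  (cmp 4,4)
JNZ body: not taken
STORE R6, [0] → M[0]=29
halt.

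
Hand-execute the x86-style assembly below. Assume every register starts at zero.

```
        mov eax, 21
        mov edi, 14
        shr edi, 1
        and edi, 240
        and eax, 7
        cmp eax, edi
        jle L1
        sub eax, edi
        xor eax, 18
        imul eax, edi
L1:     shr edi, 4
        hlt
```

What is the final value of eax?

0

mov eax, 21 → eax=21
mov edi, 14 → edi=14
shr edi, 1 → edi=14>>1=7
and edi, 240 → edi=7&240=0
and eax, 7 → eax=21&7=5
cmp eax, edi  (cmp 5,0)
jle L1: not taken
sub eax, edi → eax=5-0=5
xor eax, 18 → eax=5^18=23
imul eax, edi → eax=23*0=0
shr edi, 4 → edi=0>>4=0
halt.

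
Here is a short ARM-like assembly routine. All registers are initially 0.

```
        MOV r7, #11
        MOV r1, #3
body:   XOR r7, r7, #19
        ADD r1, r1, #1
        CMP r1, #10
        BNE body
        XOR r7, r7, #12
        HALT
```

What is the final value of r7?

20

after MOV r7, #11: r7=11
after MOV r1, #3: r1=3
after XOR r7, r7, #19: r7=11^19=24
after ADD r1, r1, #1: r1=3+1=4
CMP r1, #10  (cmp 4,10)
BNE body: taken
after XOR r7, r7, #19: r7=24^19=11
after ADD r1, r1, #1: r1=4+1=5
CMP r1, #10  (cmp 5,10)
BNE body: taken
after XOR r7, r7, #19: r7=11^19=24
after ADD r1, r1, #1: r1=5+1=6
CMP r1, #10  (cmp 6,10)
BNE body: taken
after XOR r7, r7, #19: r7=24^19=11
after ADD r1, r1, #1: r1=6+1=7
CMP r1, #10  (cmp 7,10)
BNE body: taken
after XOR r7, r7, #19: r7=11^19=24
after ADD r1, r1, #1: r1=7+1=8
CMP r1, #10  (cmp 8,10)
BNE body: taken
after XOR r7, r7, #19: r7=24^19=11
after ADD r1, r1, #1: r1=8+1=9
CMP r1, #10  (cmp 9,10)
BNE body: taken
after XOR r7, r7, #19: r7=11^19=24
after ADD r1, r1, #1: r1=9+1=10
CMP r1, #10  (cmp 10,10)
BNE body: not taken
after XOR r7, r7, #12: r7=24^12=20
halt.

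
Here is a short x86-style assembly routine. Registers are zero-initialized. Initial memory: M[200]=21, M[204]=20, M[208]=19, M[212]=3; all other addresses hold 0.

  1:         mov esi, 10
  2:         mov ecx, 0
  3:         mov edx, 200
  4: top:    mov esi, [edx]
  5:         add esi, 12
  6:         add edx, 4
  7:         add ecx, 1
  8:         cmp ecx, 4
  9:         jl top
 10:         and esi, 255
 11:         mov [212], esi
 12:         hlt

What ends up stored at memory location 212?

15

mov esi, 10 → esi=10
mov ecx, 0 → ecx=0
mov edx, 200 → edx=200
mov esi, [edx] → esi=M[200]=21
add esi, 12 → esi=21+12=33
add edx, 4 → edx=200+4=204
add ecx, 1 → ecx=0+1=1
cmp ecx, 4  (cmp 1,4)
jl top: taken
mov esi, [edx] → esi=M[204]=20
add esi, 12 → esi=20+12=32
add edx, 4 → edx=204+4=208
add ecx, 1 → ecx=1+1=2
cmp ecx, 4  (cmp 2,4)
jl top: taken
mov esi, [edx] → esi=M[208]=19
add esi, 12 → esi=19+12=31
add edx, 4 → edx=208+4=212
add ecx, 1 → ecx=2+1=3
cmp ecx, 4  (cmp 3,4)
jl top: taken
mov esi, [edx] → esi=M[212]=3
add esi, 12 → esi=3+12=15
add edx, 4 → edx=212+4=216
add ecx, 1 → ecx=3+1=4
cmp ecx, 4  (cmp 4,4)
jl top: not taken
and esi, 255 → esi=15&255=15
mov [212], esi → M[212]=15
halt.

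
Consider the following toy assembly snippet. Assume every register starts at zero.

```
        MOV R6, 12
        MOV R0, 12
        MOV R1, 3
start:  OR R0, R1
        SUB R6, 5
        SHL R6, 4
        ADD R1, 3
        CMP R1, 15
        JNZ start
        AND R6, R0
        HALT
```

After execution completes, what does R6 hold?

0

after MOV R6, 12: R6=12
after MOV R0, 12: R0=12
after MOV R1, 3: R1=3
after OR R0, R1: R0=12|3=15
after SUB R6, 5: R6=12-5=7
after SHL R6, 4: R6=7<<4=112
after ADD R1, 3: R1=3+3=6
CMP R1, 15  (cmp 6,15)
JNZ start: taken
after OR R0, R1: R0=15|6=15
after SUB R6, 5: R6=112-5=107
after SHL R6, 4: R6=107<<4=1712
after ADD R1, 3: R1=6+3=9
CMP R1, 15  (cmp 9,15)
JNZ start: taken
after OR R0, R1: R0=15|9=15
after SUB R6, 5: R6=1712-5=1707
after SHL R6, 4: R6=1707<<4=27312
after ADD R1, 3: R1=9+3=12
CMP R1, 15  (cmp 12,15)
JNZ start: taken
after OR R0, R1: R0=15|12=15
after SUB R6, 5: R6=27312-5=27307
after SHL R6, 4: R6=27307<<4=436912
after ADD R1, 3: R1=12+3=15
CMP R1, 15  (cmp 15,15)
JNZ start: not taken
after AND R6, R0: R6=436912&15=0
halt.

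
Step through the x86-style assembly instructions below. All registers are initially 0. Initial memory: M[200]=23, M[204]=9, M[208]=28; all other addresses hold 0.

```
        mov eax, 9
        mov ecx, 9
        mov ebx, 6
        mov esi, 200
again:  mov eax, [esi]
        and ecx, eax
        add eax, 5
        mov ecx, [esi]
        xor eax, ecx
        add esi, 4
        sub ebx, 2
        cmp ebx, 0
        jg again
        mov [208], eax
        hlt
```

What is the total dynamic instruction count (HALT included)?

33

after mov eax, 9: eax=9
after mov ecx, 9: ecx=9
after mov ebx, 6: ebx=6
after mov esi, 200: esi=200
after mov eax, [esi]: eax=M[200]=23
after and ecx, eax: ecx=9&23=1
after add eax, 5: eax=23+5=28
after mov ecx, [esi]: ecx=M[200]=23
after xor eax, ecx: eax=28^23=11
after add esi, 4: esi=200+4=204
after sub ebx, 2: ebx=6-2=4
cmp ebx, 0  (cmp 4,0)
jg again: taken
after mov eax, [esi]: eax=M[204]=9
after and ecx, eax: ecx=23&9=1
after add eax, 5: eax=9+5=14
after mov ecx, [esi]: ecx=M[204]=9
after xor eax, ecx: eax=14^9=7
after add esi, 4: esi=204+4=208
after sub ebx, 2: ebx=4-2=2
cmp ebx, 0  (cmp 2,0)
jg again: taken
after mov eax, [esi]: eax=M[208]=28
after and ecx, eax: ecx=9&28=8
after add eax, 5: eax=28+5=33
after mov ecx, [esi]: ecx=M[208]=28
after xor eax, ecx: eax=33^28=61
after add esi, 4: esi=208+4=212
after sub ebx, 2: ebx=2-2=0
cmp ebx, 0  (cmp 0,0)
jg again: not taken
mov [208], eax → M[208]=61
halt.
Total executed instructions: 33.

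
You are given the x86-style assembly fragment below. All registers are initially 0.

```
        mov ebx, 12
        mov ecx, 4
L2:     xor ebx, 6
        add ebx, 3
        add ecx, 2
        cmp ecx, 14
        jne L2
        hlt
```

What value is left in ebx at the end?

25

ebx=12
ecx=4
ebx=12^6=10
ebx=10+3=13
ecx=4+2=6
cmp ecx, 14  (cmp 6,14)
jne L2: taken
ebx=13^6=11
ebx=11+3=14
ecx=6+2=8
cmp ecx, 14  (cmp 8,14)
jne L2: taken
ebx=14^6=8
ebx=8+3=11
ecx=8+2=10
cmp ecx, 14  (cmp 10,14)
jne L2: taken
ebx=11^6=13
ebx=13+3=16
ecx=10+2=12
cmp ecx, 14  (cmp 12,14)
jne L2: taken
ebx=16^6=22
ebx=22+3=25
ecx=12+2=14
cmp ecx, 14  (cmp 14,14)
jne L2: not taken
halt.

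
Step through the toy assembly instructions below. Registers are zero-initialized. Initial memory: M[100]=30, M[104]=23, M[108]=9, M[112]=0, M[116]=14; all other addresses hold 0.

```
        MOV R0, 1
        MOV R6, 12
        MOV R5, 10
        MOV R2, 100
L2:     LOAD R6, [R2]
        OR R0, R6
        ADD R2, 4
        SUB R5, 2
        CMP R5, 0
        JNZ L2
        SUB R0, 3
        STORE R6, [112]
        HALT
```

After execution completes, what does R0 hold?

28

after MOV R0, 1: R0=1
after MOV R6, 12: R6=12
after MOV R5, 10: R5=10
after MOV R2, 100: R2=100
after LOAD R6, [R2]: R6=M[100]=30
after OR R0, R6: R0=1|30=31
after ADD R2, 4: R2=100+4=104
after SUB R5, 2: R5=10-2=8
CMP R5, 0  (cmp 8,0)
JNZ L2: taken
after LOAD R6, [R2]: R6=M[104]=23
after OR R0, R6: R0=31|23=31
after ADD R2, 4: R2=104+4=108
after SUB R5, 2: R5=8-2=6
CMP R5, 0  (cmp 6,0)
JNZ L2: taken
after LOAD R6, [R2]: R6=M[108]=9
after OR R0, R6: R0=31|9=31
after ADD R2, 4: R2=108+4=112
after SUB R5, 2: R5=6-2=4
CMP R5, 0  (cmp 4,0)
JNZ L2: taken
after LOAD R6, [R2]: R6=M[112]=0
after OR R0, R6: R0=31|0=31
after ADD R2, 4: R2=112+4=116
after SUB R5, 2: R5=4-2=2
CMP R5, 0  (cmp 2,0)
JNZ L2: taken
after LOAD R6, [R2]: R6=M[116]=14
after OR R0, R6: R0=31|14=31
after ADD R2, 4: R2=116+4=120
after SUB R5, 2: R5=2-2=0
CMP R5, 0  (cmp 0,0)
JNZ L2: not taken
after SUB R0, 3: R0=31-3=28
STORE R6, [112] → M[112]=14
halt.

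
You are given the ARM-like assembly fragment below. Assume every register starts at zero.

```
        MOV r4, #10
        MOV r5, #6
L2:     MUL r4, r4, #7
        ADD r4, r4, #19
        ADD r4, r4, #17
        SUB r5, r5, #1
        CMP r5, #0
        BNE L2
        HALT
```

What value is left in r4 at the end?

MOV r4, #10 → r4=10
MOV r5, #6 → r5=6
MUL r4, r4, #7 → r4=10*7=70
ADD r4, r4, #19 → r4=70+19=89
ADD r4, r4, #17 → r4=89+17=106
SUB r5, r5, #1 → r5=6-1=5
CMP r5, #0  (cmp 5,0)
BNE L2: taken
MUL r4, r4, #7 → r4=106*7=742
ADD r4, r4, #19 → r4=742+19=761
ADD r4, r4, #17 → r4=761+17=778
SUB r5, r5, #1 → r5=5-1=4
CMP r5, #0  (cmp 4,0)
BNE L2: taken
MUL r4, r4, #7 → r4=778*7=5446
ADD r4, r4, #19 → r4=5446+19=5465
ADD r4, r4, #17 → r4=5465+17=5482
SUB r5, r5, #1 → r5=4-1=3
CMP r5, #0  (cmp 3,0)
BNE L2: taken
MUL r4, r4, #7 → r4=5482*7=38374
ADD r4, r4, #19 → r4=38374+19=38393
ADD r4, r4, #17 → r4=38393+17=38410
SUB r5, r5, #1 → r5=3-1=2
CMP r5, #0  (cmp 2,0)
BNE L2: taken
MUL r4, r4, #7 → r4=38410*7=268870
ADD r4, r4, #19 → r4=268870+19=268889
ADD r4, r4, #17 → r4=268889+17=268906
SUB r5, r5, #1 → r5=2-1=1
CMP r5, #0  (cmp 1,0)
BNE L2: taken
MUL r4, r4, #7 → r4=268906*7=1882342
ADD r4, r4, #19 → r4=1882342+19=1882361
ADD r4, r4, #17 → r4=1882361+17=1882378
SUB r5, r5, #1 → r5=1-1=0
CMP r5, #0  (cmp 0,0)
BNE L2: not taken
halt.

1882378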